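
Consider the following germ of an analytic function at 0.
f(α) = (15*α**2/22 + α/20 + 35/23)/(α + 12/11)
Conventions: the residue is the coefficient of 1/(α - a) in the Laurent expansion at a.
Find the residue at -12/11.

The residue is 348776/153065.

At the order-1 pole -12/11 set g(α) = (α - (-12/11))*f(α) = 15*α**2/22 + α/20 + 35/23.
Simple pole: residue = g(a) at a = -12/11, which is 348776/153065.


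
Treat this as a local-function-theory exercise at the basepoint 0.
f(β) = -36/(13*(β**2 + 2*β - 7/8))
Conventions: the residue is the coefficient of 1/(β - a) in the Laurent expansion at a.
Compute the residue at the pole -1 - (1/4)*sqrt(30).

The factor β**2 + 2*β - 7/8 splits as (β - a)(β - a') with a = -1 - (1/4)*sqrt(30), a' = -1 + (1/4)*sqrt(30). At the order-1 pole a set g(β) = (β - a)*f(β) = [-36/13] / (β - a').
Simple pole: residue = g(a) at a = -1 - (1/4)*sqrt(30), which is (12/65)*sqrt(30).

The residue is (12/65)*sqrt(30).


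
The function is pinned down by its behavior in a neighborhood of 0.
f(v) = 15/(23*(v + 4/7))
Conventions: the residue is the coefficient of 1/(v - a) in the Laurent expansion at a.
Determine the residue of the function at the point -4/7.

The residue is 15/23.

At the order-1 pole -4/7 set g(v) = (v - (-4/7))*f(v) = 15/23.
Simple pole: residue = g(a) at a = -4/7, which is 15/23.


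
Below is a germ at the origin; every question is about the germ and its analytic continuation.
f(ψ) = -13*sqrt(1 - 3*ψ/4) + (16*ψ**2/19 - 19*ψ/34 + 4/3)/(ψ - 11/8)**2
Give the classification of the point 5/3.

Denominator factors: ψ - 11/8 = 7/24 at ψ = 5/3 — none vanishes.
Branch term sqrt(1 - ψ/(4/3)): argument at 5/3 is -1/4, nonzero, so 5/3 is not its branch point (a point on a principal cut is still regular for the continued germ).
So the germ continues analytically to 5/3.

The point is a regular point.


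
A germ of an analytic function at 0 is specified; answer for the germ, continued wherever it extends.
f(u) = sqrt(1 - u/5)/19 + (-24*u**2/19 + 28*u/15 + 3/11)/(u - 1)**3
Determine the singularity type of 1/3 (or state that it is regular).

Denominator factors: u - 1 = -2/3 at u = 1/3 — none vanishes.
Branch term sqrt(1 - u/(5)): argument at 1/3 is 14/15, nonzero, so 1/3 is not its branch point (a point on a principal cut is still regular for the continued germ).
So the germ continues analytically to 1/3.

The point is a regular point.


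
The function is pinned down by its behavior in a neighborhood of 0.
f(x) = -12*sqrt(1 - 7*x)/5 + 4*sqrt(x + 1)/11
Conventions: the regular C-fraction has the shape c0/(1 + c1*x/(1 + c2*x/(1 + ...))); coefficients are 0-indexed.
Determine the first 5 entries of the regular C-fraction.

Taylor coefficients (expand at 0): a_0 = -112/55, a_1 = 472/55, a_2 = 806/55, a_3 = 2831/55, a_4 = 19807/88.
c0 = a_0 = -112/55. Peel one level at a time: if S = 1 + c*x/S' with S'(0) = 1, then c is the x-coefficient of S and S' = c*x/(S - 1).
S_1 = c0/f = 1 + (59/14)*x + (9783/392)*x^2 + ...; c1 = 59/14.
S_2 = c1*x/(S_1 - 1) = 1 + (-9783/1652)*x + (-171649/55696)*x^2 + ...; c2 = -9783/1652.
S_3 = c2*x/(S_2 - 1) = 1 + (-1201543/2308788)*x + (-2357962985/1531313424)*x^2 + ...; c3 = -1201543/2308788.
S_4 = c3*x/(S_3 - 1) = 1 + (-1169074085/395115804)*x + ...; c4 = -1169074085/395115804.

The regular C-fraction coefficients are [-112/55, 59/14, -9783/1652, -1201543/2308788, -1169074085/395115804].


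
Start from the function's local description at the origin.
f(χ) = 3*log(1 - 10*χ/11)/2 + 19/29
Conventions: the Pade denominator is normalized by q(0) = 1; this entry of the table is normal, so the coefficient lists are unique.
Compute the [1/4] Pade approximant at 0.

The Pade approximant has numerator coefficients [19/29, -218096832/129600449]; denominator coefficients [1, -2177313/4468981, -3341670/49158791, -129775/4468981, -78310875/5948213711].

Taylor coefficients needed (expand at 0): a_0 = 19/29, a_1 = -15/11, a_2 = -75/121, a_3 = -500/1331, a_4 = -3750/14641, a_5 = -30000/161051.
Write the denominator as Q(χ) = 1 + q1*χ + q2*χ^2 + q3*χ^3 + q4*χ^4. Requiring Q*f - P = O(χ^6) with deg P <= 1 kills the coefficients of χ^2..χ^5 in Q*f:
  χ^2: a_2 + q1*a_1 + q2*a_0 = 0, i.e. -75/121 + (-15/11)*q1 + (19/29)*q2 = 0.
  χ^3: a_3 + q1*a_2 + q2*a_1 + q3*a_0 = 0, i.e. -500/1331 + (-75/121)*q1 + (-15/11)*q2 + (19/29)*q3 = 0.
  χ^4: a_4 + q1*a_3 + q2*a_2 + q3*a_1 + q4*a_0 = 0, i.e. -3750/14641 + (-500/1331)*q1 + (-75/121)*q2 + (-15/11)*q3 + (19/29)*q4 = 0.
  χ^5: a_5 + q1*a_4 + q2*a_3 + q3*a_2 + q4*a_1 = 0, i.e. -30000/161051 + (-3750/14641)*q1 + (-500/1331)*q2 + (-75/121)*q3 + (-15/11)*q4 = 0.
Solving this linear system: q1 = -2177313/4468981, q2 = -3341670/49158791, q3 = -129775/4468981, q4 = -78310875/5948213711.
The numerator is Q*f truncated at degree 1: P0 = a_0 = 19/29; P1 = a_1 + q1*a_0 = -218096832/129600449.


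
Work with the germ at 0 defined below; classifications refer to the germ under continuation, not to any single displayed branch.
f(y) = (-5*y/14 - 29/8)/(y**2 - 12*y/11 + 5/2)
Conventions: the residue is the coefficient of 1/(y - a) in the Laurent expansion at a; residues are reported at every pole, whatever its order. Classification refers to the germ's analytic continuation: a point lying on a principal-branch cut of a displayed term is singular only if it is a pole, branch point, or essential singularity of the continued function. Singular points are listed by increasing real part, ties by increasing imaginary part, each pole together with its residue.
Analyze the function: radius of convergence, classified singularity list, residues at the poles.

Radius of convergence at 0: (1/2)*sqrt(10).
At (6/11) - ((1/22)*sqrt(1066))*i: a pole of order 1; residue (-5/28) - ((181/4592)*sqrt(1066))*i.
At (6/11) + ((1/22)*sqrt(1066))*i: a pole of order 1; residue (-5/28) + ((181/4592)*sqrt(1066))*i.

Denominator factor (y**2 - 12*y/11 + 5/2): discriminant -1066/121, complex-conjugate roots (6/11) + ((1/22)*sqrt(1066))*i and (6/11) - ((1/22)*sqrt(1066))*i; poles of order 1, moduli (1/2)*sqrt(10) and (1/2)*sqrt(10).
The radius of convergence is the smallest modulus among the singular points: (1/2)*sqrt(10).
The factor y**2 - 12*y/11 + 5/2 splits as (y - a)(y - a') with a = (6/11) - ((1/22)*sqrt(1066))*i, a' = (6/11) + ((1/22)*sqrt(1066))*i. At the order-1 pole a set g(y) = (y - a)*f(y) = [-5*y/14 - 29/8] / (y - a').
Simple pole: residue = g(a) at a = (6/11) - ((1/22)*sqrt(1066))*i, which is (-5/28) - ((181/4592)*sqrt(1066))*i.
The factor y**2 - 12*y/11 + 5/2 splits as (y - a)(y - a') with a = (6/11) + ((1/22)*sqrt(1066))*i, a' = (6/11) - ((1/22)*sqrt(1066))*i. At the order-1 pole a set g(y) = (y - a)*f(y) = [-5*y/14 - 29/8] / (y - a').
Simple pole: residue = g(a) at a = (6/11) + ((1/22)*sqrt(1066))*i, which is (-5/28) + ((181/4592)*sqrt(1066))*i.
List the singular points by increasing real part (a conjugate pair: the negative imaginary part first).


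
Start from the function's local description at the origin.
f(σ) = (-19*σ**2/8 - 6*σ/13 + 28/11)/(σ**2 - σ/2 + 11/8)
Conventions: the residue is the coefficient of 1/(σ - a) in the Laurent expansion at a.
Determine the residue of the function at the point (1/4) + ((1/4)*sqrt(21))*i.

The factor σ**2 - σ/2 + 11/8 splits as (σ - a)(σ - a') with a = (1/4) + ((1/4)*sqrt(21))*i, a' = (1/4) - ((1/4)*sqrt(21))*i. At the order-1 pole a set g(σ) = (σ - a)*f(σ) = [-19*σ**2/8 - 6*σ/13 + 28/11] / (σ - a').
Simple pole: residue = g(a) at a = (1/4) + ((1/4)*sqrt(21))*i, which is (-343/416) - ((8235/16016)*sqrt(21))*i.

The residue is (-343/416) - ((8235/16016)*sqrt(21))*i.


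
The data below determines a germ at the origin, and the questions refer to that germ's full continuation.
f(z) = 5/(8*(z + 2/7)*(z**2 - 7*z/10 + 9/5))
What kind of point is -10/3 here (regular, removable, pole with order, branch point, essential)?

Denominator factors: z**2 - 7*z/10 + 9/5 = 686/45 at z = -10/3; z + 2/7 = -64/21 at z = -10/3 — none vanishes.
So the germ continues analytically to -10/3.

The point is a regular point.


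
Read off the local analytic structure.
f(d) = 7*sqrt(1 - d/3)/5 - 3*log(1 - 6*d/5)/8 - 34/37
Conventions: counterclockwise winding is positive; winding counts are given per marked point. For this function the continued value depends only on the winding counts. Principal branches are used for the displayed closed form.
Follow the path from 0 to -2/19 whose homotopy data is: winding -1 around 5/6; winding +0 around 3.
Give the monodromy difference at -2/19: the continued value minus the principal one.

The rational part is single-valued and drops out of the difference; each branch term changes only by its own monodromy.
(7/5)*sqrt(1 - d/(3)): winding +0 is even, the square root returns to the same sheet, contribution 0.
(-3/8)*log(1 - d/(5/6)): each positive loop around 5/6 adds 2*pi*i to the log, so winding -1 contributes (-3/8)*(-1)*2*pi*i = (3/4)*pi*i.
Summing the contributions at d = -2/19 gives (3/4)*pi*i.

Continued minus principal equals (3/4)*pi*i.


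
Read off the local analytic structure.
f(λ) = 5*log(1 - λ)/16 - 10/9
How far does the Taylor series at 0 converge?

Branch term (5/16)*log(1 - λ/(1)): its argument vanishes at λ = 1, a logarithmic branch point, modulus 1.
The radius of convergence is the smallest modulus among the singular points: 1.

The radius of convergence is 1.


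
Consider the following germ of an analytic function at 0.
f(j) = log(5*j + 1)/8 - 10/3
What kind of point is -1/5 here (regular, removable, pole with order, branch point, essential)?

The term (1/8)*log(1 - j/(-1/5)) has argument 1 - -1/5/(-1/5) = 0 at -1/5: a logarithmic (infinitely-sheeted) branch point; the remaining terms are analytic or single-valued there.

The point is a logarithmic branch point.


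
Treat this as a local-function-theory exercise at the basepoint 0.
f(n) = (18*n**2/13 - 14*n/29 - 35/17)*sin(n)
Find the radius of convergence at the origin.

The radius of convergence is infinite.

The factor sin(n) is entire and contributes no finite singular point.
The polynomial part has no poles.
No finite singular points: the Taylor series at 0 converges everywhere.


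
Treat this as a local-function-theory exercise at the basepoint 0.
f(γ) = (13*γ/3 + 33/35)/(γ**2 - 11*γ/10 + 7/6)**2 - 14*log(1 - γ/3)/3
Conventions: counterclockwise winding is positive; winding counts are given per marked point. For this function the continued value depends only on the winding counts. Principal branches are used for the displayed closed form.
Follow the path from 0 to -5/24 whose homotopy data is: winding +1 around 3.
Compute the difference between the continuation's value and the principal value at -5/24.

The rational part is single-valued and drops out of the difference; each branch term changes only by its own monodromy.
(-14/3)*log(1 - γ/(3)): each positive loop around 3 adds 2*pi*i to the log, so winding +1 contributes (-14/3)*(1)*2*pi*i = -(28/3)*pi*i.
Summing the contributions at γ = -5/24 gives -(28/3)*pi*i.

Continued minus principal equals -(28/3)*pi*i.


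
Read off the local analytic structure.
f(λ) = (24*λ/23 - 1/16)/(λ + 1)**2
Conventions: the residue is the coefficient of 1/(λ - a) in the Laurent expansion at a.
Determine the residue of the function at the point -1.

The residue is 24/23.

At the order-2 pole -1 set g(λ) = (λ - (-1))^2*f(λ) = 24*λ/23 - 1/16.
Order-2 pole: residue = g'(a); g'(-1) = 24/23, so the residue is 24/23.


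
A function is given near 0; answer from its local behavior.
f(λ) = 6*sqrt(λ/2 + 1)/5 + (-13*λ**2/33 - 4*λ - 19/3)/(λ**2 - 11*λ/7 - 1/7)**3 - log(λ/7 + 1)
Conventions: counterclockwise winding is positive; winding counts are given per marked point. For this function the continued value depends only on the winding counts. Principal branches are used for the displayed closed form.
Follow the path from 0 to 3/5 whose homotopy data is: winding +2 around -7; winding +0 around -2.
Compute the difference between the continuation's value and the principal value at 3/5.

Continued minus principal equals -(4)*pi*i.

The rational part is single-valued and drops out of the difference; each branch term changes only by its own monodromy.
(-1)*log(1 - λ/(-7)): each positive loop around -7 adds 2*pi*i to the log, so winding +2 contributes (-1)*(2)*2*pi*i = -(4)*pi*i.
(6/5)*sqrt(1 - λ/(-2)): winding +0 is even, the square root returns to the same sheet, contribution 0.
Summing the contributions at λ = 3/5 gives -(4)*pi*i.


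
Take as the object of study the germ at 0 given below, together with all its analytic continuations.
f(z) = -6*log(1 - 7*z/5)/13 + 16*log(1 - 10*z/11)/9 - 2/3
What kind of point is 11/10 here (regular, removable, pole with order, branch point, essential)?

The point is a logarithmic branch point.

The term (16/9)*log(1 - z/(11/10)) has argument 1 - 11/10/(11/10) = 0 at 11/10: a logarithmic (infinitely-sheeted) branch point; the remaining terms are analytic or single-valued there.


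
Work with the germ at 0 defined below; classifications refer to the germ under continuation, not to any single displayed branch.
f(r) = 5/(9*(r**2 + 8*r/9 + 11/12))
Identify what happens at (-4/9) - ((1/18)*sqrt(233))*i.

The denominator factor r**2 + 8*r/9 + 11/12 vanishes at (-4/9) - ((1/18)*sqrt(233))*i and appears to the power 1; the numerator there equals 5/9, nonzero, and no other factor vanishes.
Hence a pole whose order is the multiplicity, 1.

The point is a pole of order 1.


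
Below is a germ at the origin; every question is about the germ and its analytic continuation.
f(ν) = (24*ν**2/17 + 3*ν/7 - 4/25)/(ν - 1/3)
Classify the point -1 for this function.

The point is a regular point.

Denominator factors: ν - 1/3 = -4/3 at ν = -1 — none vanishes.
So the germ continues analytically to -1.


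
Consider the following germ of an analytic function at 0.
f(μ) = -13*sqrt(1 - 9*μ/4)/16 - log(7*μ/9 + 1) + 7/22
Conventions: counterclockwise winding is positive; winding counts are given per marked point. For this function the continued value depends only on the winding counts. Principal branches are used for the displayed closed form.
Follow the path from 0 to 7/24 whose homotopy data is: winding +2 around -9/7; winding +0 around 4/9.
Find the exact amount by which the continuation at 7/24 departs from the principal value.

Continued minus principal equals -(4)*pi*i.

The rational part is single-valued and drops out of the difference; each branch term changes only by its own monodromy.
(-13/16)*sqrt(1 - μ/(4/9)): winding +0 is even, the square root returns to the same sheet, contribution 0.
(-1)*log(1 - μ/(-9/7)): each positive loop around -9/7 adds 2*pi*i to the log, so winding +2 contributes (-1)*(2)*2*pi*i = -(4)*pi*i.
Summing the contributions at μ = 7/24 gives -(4)*pi*i.


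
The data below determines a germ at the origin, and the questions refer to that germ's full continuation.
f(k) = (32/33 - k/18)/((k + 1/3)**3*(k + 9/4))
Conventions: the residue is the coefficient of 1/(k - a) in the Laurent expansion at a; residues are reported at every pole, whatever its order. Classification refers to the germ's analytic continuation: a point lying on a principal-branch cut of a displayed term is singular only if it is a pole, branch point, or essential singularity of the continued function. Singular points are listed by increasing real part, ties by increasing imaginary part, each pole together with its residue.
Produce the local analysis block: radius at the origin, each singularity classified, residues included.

Radius of convergence at 0: 1/3.
At -9/4: a pole of order 1; residue -20808/133837.
At -1/3: a pole of order 3; residue 20808/133837.

Denominator factor (k + 9/4): pole of order 1 at -9/4, modulus 9/4.
Denominator factor (k + 1/3)^3: pole of order 3 at -1/3, modulus 1/3.
The radius of convergence is the smallest modulus among the singular points: 1/3.
At the order-1 pole -9/4 set g(k) = (k - (-9/4))*f(k) = (32/33 - k/18)/(k + 1/3)**3.
Simple pole: residue = g(a) at a = -9/4, which is -20808/133837.
At the order-3 pole -1/3 set g(k) = (k - (-1/3))^3*f(k) = (32/33 - k/18)/(k + 9/4).
Order-3 pole: residue = g''(a)/2; g''(-1/3) = 41616/133837, so the residue is 20808/133837.
List the singular points by increasing real part (a conjugate pair: the negative imaginary part first).


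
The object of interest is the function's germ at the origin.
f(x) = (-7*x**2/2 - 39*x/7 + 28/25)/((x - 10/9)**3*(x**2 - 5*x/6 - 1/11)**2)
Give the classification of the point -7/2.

The point is a regular point.

Denominator factors: x - 10/9 = -83/18 at x = -7/2; x**2 - 5*x/6 - 1/11 = 995/66 at x = -7/2 — none vanishes.
So the germ continues analytically to -7/2.


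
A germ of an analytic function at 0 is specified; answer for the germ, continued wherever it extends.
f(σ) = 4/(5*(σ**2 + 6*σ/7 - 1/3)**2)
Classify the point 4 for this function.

The point is a regular point.

Denominator factors: σ**2 + 6*σ/7 - 1/3 = 401/21 at σ = 4 — none vanishes.
So the germ continues analytically to 4.


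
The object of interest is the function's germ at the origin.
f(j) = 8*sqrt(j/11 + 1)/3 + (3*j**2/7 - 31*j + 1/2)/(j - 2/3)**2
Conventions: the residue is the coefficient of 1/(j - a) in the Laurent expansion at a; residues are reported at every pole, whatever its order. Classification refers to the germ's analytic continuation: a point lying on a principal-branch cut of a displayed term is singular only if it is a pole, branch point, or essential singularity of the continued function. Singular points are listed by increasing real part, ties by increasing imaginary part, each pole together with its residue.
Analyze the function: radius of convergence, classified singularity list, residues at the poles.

Denominator factor (j - 2/3)^2: pole of order 2 at 2/3, modulus 2/3.
Branch term (8/3)*sqrt(1 - j/(-11)): its argument vanishes at j = -11, a square-root branch point, modulus 11.
The radius of convergence is the smallest modulus among the singular points: 2/3.
The branch term is analytic at 2/3 and contributes nothing to the residue; only the rational part matters.
At the order-2 pole 2/3 set g(j) = (j - (2/3))^2*(rational part) = 3*j**2/7 - 31*j + 1/2.
Order-2 pole: residue = g'(a); g'(2/3) = -213/7, so the residue is -213/7.
List the singular points by increasing real part (a conjugate pair: the negative imaginary part first).

Radius of convergence at 0: 2/3.
At -11: an algebraic (square-root) branch point.
At 2/3: a pole of order 2; residue -213/7.


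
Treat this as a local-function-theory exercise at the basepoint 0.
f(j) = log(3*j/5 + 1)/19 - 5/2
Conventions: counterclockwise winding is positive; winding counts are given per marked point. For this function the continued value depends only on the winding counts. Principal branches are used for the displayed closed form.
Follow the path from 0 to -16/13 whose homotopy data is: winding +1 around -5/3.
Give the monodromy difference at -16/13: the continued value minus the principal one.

Continued minus principal equals (2/19)*pi*i.

The rational part is single-valued and drops out of the difference; each branch term changes only by its own monodromy.
(1/19)*log(1 - j/(-5/3)): each positive loop around -5/3 adds 2*pi*i to the log, so winding +1 contributes (1/19)*(1)*2*pi*i = (2/19)*pi*i.
Summing the contributions at j = -16/13 gives (2/19)*pi*i.


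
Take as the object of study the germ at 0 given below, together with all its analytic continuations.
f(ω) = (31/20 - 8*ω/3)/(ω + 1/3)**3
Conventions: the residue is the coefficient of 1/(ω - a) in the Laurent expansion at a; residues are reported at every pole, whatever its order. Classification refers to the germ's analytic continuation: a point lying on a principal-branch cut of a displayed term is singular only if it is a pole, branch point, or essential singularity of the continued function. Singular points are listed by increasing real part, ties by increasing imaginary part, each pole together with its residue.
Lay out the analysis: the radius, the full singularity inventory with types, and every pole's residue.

Radius of convergence at 0: 1/3.
At -1/3: a pole of order 3; residue 0.

Denominator factor (ω + 1/3)^3: pole of order 3 at -1/3, modulus 1/3.
The radius of convergence is the smallest modulus among the singular points: 1/3.
At the order-3 pole -1/3 set g(ω) = (ω - (-1/3))^3*f(ω) = 31/20 - 8*ω/3.
Order-3 pole: residue = g''(a)/2; g''(-1/3) = 0, so the residue is 0.


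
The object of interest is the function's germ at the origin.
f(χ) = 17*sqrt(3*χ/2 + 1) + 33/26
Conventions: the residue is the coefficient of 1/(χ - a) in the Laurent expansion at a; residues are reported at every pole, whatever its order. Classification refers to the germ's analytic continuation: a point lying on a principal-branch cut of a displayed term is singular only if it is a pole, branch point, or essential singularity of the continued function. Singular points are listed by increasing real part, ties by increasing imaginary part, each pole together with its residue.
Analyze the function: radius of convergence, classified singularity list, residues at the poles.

Branch term (17)*sqrt(1 - χ/(-2/3)): its argument vanishes at χ = -2/3, a square-root branch point, modulus 2/3.
The radius of convergence is the smallest modulus among the singular points: 2/3.

Radius of convergence at 0: 2/3.
At -2/3: an algebraic (square-root) branch point.


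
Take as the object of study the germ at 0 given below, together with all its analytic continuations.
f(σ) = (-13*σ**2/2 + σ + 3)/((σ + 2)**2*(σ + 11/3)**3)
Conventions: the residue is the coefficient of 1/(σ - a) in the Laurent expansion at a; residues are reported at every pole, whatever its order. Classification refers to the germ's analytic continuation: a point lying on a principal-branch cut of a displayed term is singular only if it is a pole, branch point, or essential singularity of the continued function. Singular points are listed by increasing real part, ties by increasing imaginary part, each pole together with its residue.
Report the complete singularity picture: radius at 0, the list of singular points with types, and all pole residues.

Radius of convergence at 0: 2.
At -11/3: a pole of order 3; residue -1944/125.
At -2: a pole of order 2; residue 1944/125.

Denominator factor (σ + 2)^2: pole of order 2 at -2, modulus 2.
Denominator factor (σ + 11/3)^3: pole of order 3 at -11/3, modulus 11/3.
The radius of convergence is the smallest modulus among the singular points: 2.
At the order-3 pole -11/3 set g(σ) = (σ - (-11/3))^3*f(σ) = (-13*σ**2/2 + σ + 3)/(σ + 2)**2.
Order-3 pole: residue = g''(a)/2; g''(-11/3) = -3888/125, so the residue is -1944/125.
At the order-2 pole -2 set g(σ) = (σ - (-2))^2*f(σ) = (-13*σ**2/2 + σ + 3)/(σ + 11/3)**3.
Order-2 pole: residue = g'(a); g'(-2) = 1944/125, so the residue is 1944/125.
List the singular points by increasing real part (a conjugate pair: the negative imaginary part first).


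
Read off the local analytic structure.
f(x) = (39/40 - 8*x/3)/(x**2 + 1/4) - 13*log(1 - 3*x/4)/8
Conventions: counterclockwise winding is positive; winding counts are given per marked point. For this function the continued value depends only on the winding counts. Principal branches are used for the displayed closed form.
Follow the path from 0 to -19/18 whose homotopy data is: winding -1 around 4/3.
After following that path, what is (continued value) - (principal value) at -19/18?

Continued minus principal equals (13/4)*pi*i.

The rational part is single-valued and drops out of the difference; each branch term changes only by its own monodromy.
(-13/8)*log(1 - x/(4/3)): each positive loop around 4/3 adds 2*pi*i to the log, so winding -1 contributes (-13/8)*(-1)*2*pi*i = (13/4)*pi*i.
Summing the contributions at x = -19/18 gives (13/4)*pi*i.


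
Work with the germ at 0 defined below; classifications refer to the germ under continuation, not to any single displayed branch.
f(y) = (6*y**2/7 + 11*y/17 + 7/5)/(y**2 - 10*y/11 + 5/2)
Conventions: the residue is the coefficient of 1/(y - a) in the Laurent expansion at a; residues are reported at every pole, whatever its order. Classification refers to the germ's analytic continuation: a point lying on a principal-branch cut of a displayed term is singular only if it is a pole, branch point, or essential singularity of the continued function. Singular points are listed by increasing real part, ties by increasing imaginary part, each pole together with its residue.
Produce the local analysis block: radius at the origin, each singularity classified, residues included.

Denominator factor (y**2 - 10*y/11 + 5/2): discriminant -1110/121, complex-conjugate roots (5/11) + ((1/22)*sqrt(1110))*i and (5/11) - ((1/22)*sqrt(1110))*i; poles of order 1, moduli (1/2)*sqrt(10) and (1/2)*sqrt(10).
The radius of convergence is the smallest modulus among the singular points: (1/2)*sqrt(10).
The factor y**2 - 10*y/11 + 5/2 splits as (y - a)(y - a') with a = (5/11) - ((1/22)*sqrt(1110))*i, a' = (5/11) + ((1/22)*sqrt(1110))*i. At the order-1 pole a set g(y) = (y - a)*f(y) = [6*y**2/7 + 11*y/17 + 7/5] / (y - a').
Simple pole: residue = g(a) at a = (5/11) - ((1/22)*sqrt(1110))*i, which is (1867/2618) - ((2269/2421650)*sqrt(1110))*i.
The factor y**2 - 10*y/11 + 5/2 splits as (y - a)(y - a') with a = (5/11) + ((1/22)*sqrt(1110))*i, a' = (5/11) - ((1/22)*sqrt(1110))*i. At the order-1 pole a set g(y) = (y - a)*f(y) = [6*y**2/7 + 11*y/17 + 7/5] / (y - a').
Simple pole: residue = g(a) at a = (5/11) + ((1/22)*sqrt(1110))*i, which is (1867/2618) + ((2269/2421650)*sqrt(1110))*i.
List the singular points by increasing real part (a conjugate pair: the negative imaginary part first).

Radius of convergence at 0: (1/2)*sqrt(10).
At (5/11) - ((1/22)*sqrt(1110))*i: a pole of order 1; residue (1867/2618) - ((2269/2421650)*sqrt(1110))*i.
At (5/11) + ((1/22)*sqrt(1110))*i: a pole of order 1; residue (1867/2618) + ((2269/2421650)*sqrt(1110))*i.


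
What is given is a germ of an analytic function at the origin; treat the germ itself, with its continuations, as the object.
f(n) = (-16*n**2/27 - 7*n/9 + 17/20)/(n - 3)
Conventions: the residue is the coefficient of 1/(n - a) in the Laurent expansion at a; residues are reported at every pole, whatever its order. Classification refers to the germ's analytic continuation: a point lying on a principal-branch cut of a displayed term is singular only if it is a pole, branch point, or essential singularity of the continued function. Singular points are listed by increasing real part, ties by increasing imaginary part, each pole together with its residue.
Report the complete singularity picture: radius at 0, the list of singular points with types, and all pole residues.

Radius of convergence at 0: 3.
At 3: a pole of order 1; residue -409/60.

Denominator factor (n - 3): pole of order 1 at 3, modulus 3.
The radius of convergence is the smallest modulus among the singular points: 3.
At the order-1 pole 3 set g(n) = (n - (3))*f(n) = -16*n**2/27 - 7*n/9 + 17/20.
Simple pole: residue = g(a) at a = 3, which is -409/60.


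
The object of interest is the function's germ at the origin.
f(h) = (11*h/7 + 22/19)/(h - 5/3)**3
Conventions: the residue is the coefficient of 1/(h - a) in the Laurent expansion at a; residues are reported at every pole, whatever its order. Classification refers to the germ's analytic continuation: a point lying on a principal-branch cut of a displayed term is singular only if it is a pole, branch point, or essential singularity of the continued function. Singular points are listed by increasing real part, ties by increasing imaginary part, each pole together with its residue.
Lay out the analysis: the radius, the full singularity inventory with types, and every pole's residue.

Radius of convergence at 0: 5/3.
At 5/3: a pole of order 3; residue 0.

Denominator factor (h - 5/3)^3: pole of order 3 at 5/3, modulus 5/3.
The radius of convergence is the smallest modulus among the singular points: 5/3.
At the order-3 pole 5/3 set g(h) = (h - (5/3))^3*f(h) = 11*h/7 + 22/19.
Order-3 pole: residue = g''(a)/2; g''(5/3) = 0, so the residue is 0.


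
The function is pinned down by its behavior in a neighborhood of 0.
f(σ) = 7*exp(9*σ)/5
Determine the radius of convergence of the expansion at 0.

The radius of convergence is infinite.

The factor exp(9*σ) is entire and contributes no finite singular point.
The polynomial part has no poles.
No finite singular points: the Taylor series at 0 converges everywhere.


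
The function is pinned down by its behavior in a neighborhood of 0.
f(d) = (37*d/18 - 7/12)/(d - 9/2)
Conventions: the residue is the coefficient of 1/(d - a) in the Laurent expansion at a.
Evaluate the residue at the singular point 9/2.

The residue is 26/3.

At the order-1 pole 9/2 set g(d) = (d - (9/2))*f(d) = 37*d/18 - 7/12.
Simple pole: residue = g(a) at a = 9/2, which is 26/3.


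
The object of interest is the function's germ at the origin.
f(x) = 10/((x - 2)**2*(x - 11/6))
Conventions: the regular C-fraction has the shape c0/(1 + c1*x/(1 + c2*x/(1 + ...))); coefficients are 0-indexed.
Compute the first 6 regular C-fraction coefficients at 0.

Taylor coefficients (expand at 0): a_0 = -15/11, a_1 = -255/121, a_2 = -11565/5324, a_3 = -27330/14641, a_4 = -3721755/2576816, a_5 = -29577825/28344976.
c0 = a_0 = -15/11. Peel one level at a time: if S = 1 + c*x/S' with S'(0) = 1, then c is the x-coefficient of S and S' = c*x/(S - 1).
S_1 = c0/f = 1 + (-17/11)*x + (35/44)*x^2 + ...; c1 = -17/11.
S_2 = c1*x/(S_1 - 1) = 1 + (35/68)*x + (817/4624)*x^2 + ...; c2 = 35/68.
S_3 = c2*x/(S_2 - 1) = 1 + (-817/2380)*x + (36/1225)*x^2 + ...; c3 = -817/2380.
S_4 = c3*x/(S_3 - 1) = 1 + (2448/28595)*x + (14688/667489)*x^2 + ...; c4 = 2448/28595.
S_5 = c4*x/(S_4 - 1) = 1 + (-210/817)*x + ...; c5 = -210/817.

The regular C-fraction coefficients are [-15/11, -17/11, 35/68, -817/2380, 2448/28595, -210/817].


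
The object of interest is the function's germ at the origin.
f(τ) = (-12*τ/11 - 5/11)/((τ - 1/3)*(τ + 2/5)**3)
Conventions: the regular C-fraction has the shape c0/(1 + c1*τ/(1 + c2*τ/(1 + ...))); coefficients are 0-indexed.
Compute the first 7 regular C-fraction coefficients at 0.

Taylor coefficients (expand at 0): a_0 = 1875/88, a_1 = -7875/176, a_2 = 1125/4, a_3 = -199875/352, a_4 = 3929625/1408, a_5 = -15094125/2816, a_6 = 69561375/2816.
c0 = a_0 = 1875/88. Peel one level at a time: if S = 1 + c*τ/S' with S'(0) = 1, then c is the τ-coefficient of S and S' = c*τ/(S - 1).
S_1 = c0/f = 1 + (21/10)*τ + (-879/100)*τ^2 + ...; c1 = 21/10.
S_2 = c1*τ/(S_1 - 1) = 1 + (293/70)*τ + (7885/294)*τ^2 + ...; c2 = 293/70.
S_3 = c2*τ/(S_2 - 1) = 1 + (-39425/6153)*τ + (15253375/3090564)*τ^2 + ...; c3 = -39425/6153.
S_4 = c3*τ/(S_3 - 1) = 1 + (4270945/5544732)*τ + (-133407575/119372592)*τ^2 + ...; c4 = 4270945/5544732.
S_5 = c4*τ/(S_4 - 1) = 1 + (1116811985/769746316)*τ + (10679850/14890588729)*τ^2 + ...; c5 = 1116811985/769746316.
S_6 = c5*τ/(S_5 - 1) = 1 + (-45985320/93024720883)*τ + ...; c6 = -45985320/93024720883.

The regular C-fraction coefficients are [1875/88, 21/10, 293/70, -39425/6153, 4270945/5544732, 1116811985/769746316, -45985320/93024720883].


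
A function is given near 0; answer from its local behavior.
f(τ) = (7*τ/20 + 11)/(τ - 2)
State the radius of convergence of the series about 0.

Denominator factor (τ - 2): pole of order 1 at 2, modulus 2.
The radius of convergence is the smallest modulus among the singular points: 2.

The radius of convergence is 2.


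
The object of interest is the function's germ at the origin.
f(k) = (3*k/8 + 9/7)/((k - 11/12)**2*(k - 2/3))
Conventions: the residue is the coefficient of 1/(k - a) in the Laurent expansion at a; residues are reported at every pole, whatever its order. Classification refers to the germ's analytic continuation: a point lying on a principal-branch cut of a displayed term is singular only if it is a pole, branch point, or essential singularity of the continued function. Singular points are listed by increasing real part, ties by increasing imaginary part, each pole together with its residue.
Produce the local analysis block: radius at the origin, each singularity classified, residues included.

Radius of convergence at 0: 2/3.
At 2/3: a pole of order 1; residue 172/7.
At 11/12: a pole of order 2; residue -172/7.

Denominator factor (k - 2/3): pole of order 1 at 2/3, modulus 2/3.
Denominator factor (k - 11/12)^2: pole of order 2 at 11/12, modulus 11/12.
The radius of convergence is the smallest modulus among the singular points: 2/3.
At the order-1 pole 2/3 set g(k) = (k - (2/3))*f(k) = (3*k/8 + 9/7)/(k - 11/12)**2.
Simple pole: residue = g(a) at a = 2/3, which is 172/7.
At the order-2 pole 11/12 set g(k) = (k - (11/12))^2*f(k) = (3*k/8 + 9/7)/(k - 2/3).
Order-2 pole: residue = g'(a); g'(11/12) = -172/7, so the residue is -172/7.
List the singular points by increasing real part (a conjugate pair: the negative imaginary part first).


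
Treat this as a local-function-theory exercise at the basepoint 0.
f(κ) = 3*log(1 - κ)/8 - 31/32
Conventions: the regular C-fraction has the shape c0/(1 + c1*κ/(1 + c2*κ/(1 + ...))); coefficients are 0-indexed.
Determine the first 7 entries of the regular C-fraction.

The regular C-fraction coefficients are [-31/32, -12/31, -7/62, -31/42, 5/21, 7/25, -39/50].

Taylor coefficients (expand at 0): a_0 = -31/32, a_1 = -3/8, a_2 = -3/16, a_3 = -1/8, a_4 = -3/32, a_5 = -3/40, a_6 = -1/16.
c0 = a_0 = -31/32. Peel one level at a time: if S = 1 + c*κ/S' with S'(0) = 1, then c is the κ-coefficient of S and S' = c*κ/(S - 1).
S_1 = c0/f = 1 + (-12/31)*κ + (-42/961)*κ^2 + ...; c1 = -12/31.
S_2 = c1*κ/(S_1 - 1) = 1 + (-7/62)*κ + (-1/12)*κ^2 + ...; c2 = -7/62.
S_3 = c2*κ/(S_2 - 1) = 1 + (-31/42)*κ + (155/882)*κ^2 + ...; c3 = -31/42.
S_4 = c3*κ/(S_3 - 1) = 1 + (5/21)*κ + (-1/15)*κ^2 + ...; c4 = 5/21.
S_5 = c4*κ/(S_4 - 1) = 1 + (7/25)*κ + (273/1250)*κ^2 + ...; c5 = 7/25.
S_6 = c5*κ/(S_5 - 1) = 1 + (-39/50)*κ + ...; c6 = -39/50.


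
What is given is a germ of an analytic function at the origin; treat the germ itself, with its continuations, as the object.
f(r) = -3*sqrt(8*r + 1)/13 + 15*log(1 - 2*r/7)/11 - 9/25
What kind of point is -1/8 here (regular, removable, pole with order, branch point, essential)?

The point is an algebraic (square-root) branch point.

The term (-3/13)*sqrt(1 - r/(-1/8)) has argument 1 - -1/8/(-1/8) = 0 at -1/8: a square-root (algebraic, two-sheeted) branch point; the remaining terms are analytic or single-valued there.


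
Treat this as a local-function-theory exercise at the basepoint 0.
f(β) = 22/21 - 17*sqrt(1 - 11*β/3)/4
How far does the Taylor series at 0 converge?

The radius of convergence is 3/11.

Branch term (-17/4)*sqrt(1 - β/(3/11)): its argument vanishes at β = 3/11, a square-root branch point, modulus 3/11.
The radius of convergence is the smallest modulus among the singular points: 3/11.


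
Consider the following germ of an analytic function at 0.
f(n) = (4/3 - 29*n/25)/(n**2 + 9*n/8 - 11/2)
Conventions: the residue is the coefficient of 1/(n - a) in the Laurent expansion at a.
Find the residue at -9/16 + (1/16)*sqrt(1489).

The factor n**2 + 9*n/8 - 11/2 splits as (n - a)(n - a') with a = -9/16 + (1/16)*sqrt(1489), a' = -9/16 - (1/16)*sqrt(1489). At the order-1 pole a set g(n) = (n - a)*f(n) = [4/3 - 29*n/25] / (n - a').
Simple pole: residue = g(a) at a = -9/16 + (1/16)*sqrt(1489), which is -29/50 + (2383/223350)*sqrt(1489).

The residue is -29/50 + (2383/223350)*sqrt(1489).


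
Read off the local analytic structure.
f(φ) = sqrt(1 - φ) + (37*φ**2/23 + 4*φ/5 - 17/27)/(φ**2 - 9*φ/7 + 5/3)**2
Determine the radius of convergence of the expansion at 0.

The radius of convergence is 1.

Denominator factor (φ**2 - 9*φ/7 + 5/3)^2: discriminant -737/147, complex-conjugate roots (9/14) + ((1/42)*sqrt(2211))*i and (9/14) - ((1/42)*sqrt(2211))*i; poles of order 2, moduli (1/3)*sqrt(15) and (1/3)*sqrt(15).
Branch term (1)*sqrt(1 - φ/(1)): its argument vanishes at φ = 1, a square-root branch point, modulus 1.
The radius of convergence is the smallest modulus among the singular points: 1.


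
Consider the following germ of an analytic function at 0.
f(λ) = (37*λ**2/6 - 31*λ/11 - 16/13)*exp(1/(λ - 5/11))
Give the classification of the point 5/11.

The point is an essential singularity.

The exponent 1/(λ - (5/11)) has a pole at 5/11, so exp(1/(λ - (5/11))) takes every nonzero value near it: an essential singularity (not a pole of any order).


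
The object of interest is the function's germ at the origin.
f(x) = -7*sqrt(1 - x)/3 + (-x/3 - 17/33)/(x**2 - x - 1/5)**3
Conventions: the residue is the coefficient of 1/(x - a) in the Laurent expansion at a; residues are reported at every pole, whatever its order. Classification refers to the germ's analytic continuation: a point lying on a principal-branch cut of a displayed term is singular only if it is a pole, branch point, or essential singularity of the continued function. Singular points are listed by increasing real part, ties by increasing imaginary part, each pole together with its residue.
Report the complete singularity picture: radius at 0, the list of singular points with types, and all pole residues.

Denominator factor (x**2 - x - 1/5)^3: discriminant 9/5, real irrational roots 1/2 + (3/10)*sqrt(5) and 1/2 - (3/10)*sqrt(5); poles of order 3, moduli 1/2 + (3/10)*sqrt(5) and -1/2 + (3/10)*sqrt(5).
Branch term (-7/3)*sqrt(1 - x/(1)): its argument vanishes at x = 1, a square-root branch point, modulus 1.
The radius of convergence is the smallest modulus among the singular points: -1/2 + (3/10)*sqrt(5).
The branch term is analytic at 1/2 - (3/10)*sqrt(5) and contributes nothing to the residue; only the rational part matters.
The factor x**2 - x - 1/5 splits as (x - a)(x - a') with a = 1/2 - (3/10)*sqrt(5), a' = 1/2 + (3/10)*sqrt(5). At the order-3 pole a set g(x) = (x - a)^3*(rational part) = [-x/3 - 17/33] / (x - a')^3.
Order-3 pole: residue = g''(a)/2; g''(1/2 - (3/10)*sqrt(5)) = (250/297)*sqrt(5), so the residue is (125/297)*sqrt(5).
The branch term is analytic at 1/2 + (3/10)*sqrt(5) and contributes nothing to the residue; only the rational part matters.
The factor x**2 - x - 1/5 splits as (x - a)(x - a') with a = 1/2 + (3/10)*sqrt(5), a' = 1/2 - (3/10)*sqrt(5). At the order-3 pole a set g(x) = (x - a)^3*(rational part) = [-x/3 - 17/33] / (x - a')^3.
Order-3 pole: residue = g''(a)/2; g''(1/2 + (3/10)*sqrt(5)) = -(250/297)*sqrt(5), so the residue is -(125/297)*sqrt(5).
List the singular points by increasing real part (a conjugate pair: the negative imaginary part first).

Radius of convergence at 0: -1/2 + (3/10)*sqrt(5).
At 1/2 - (3/10)*sqrt(5): a pole of order 3; residue (125/297)*sqrt(5).
At 1: an algebraic (square-root) branch point.
At 1/2 + (3/10)*sqrt(5): a pole of order 3; residue -(125/297)*sqrt(5).


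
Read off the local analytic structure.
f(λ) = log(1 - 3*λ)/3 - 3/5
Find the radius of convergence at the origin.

The radius of convergence is 1/3.

Branch term (1/3)*log(1 - λ/(1/3)): its argument vanishes at λ = 1/3, a logarithmic branch point, modulus 1/3.
The radius of convergence is the smallest modulus among the singular points: 1/3.


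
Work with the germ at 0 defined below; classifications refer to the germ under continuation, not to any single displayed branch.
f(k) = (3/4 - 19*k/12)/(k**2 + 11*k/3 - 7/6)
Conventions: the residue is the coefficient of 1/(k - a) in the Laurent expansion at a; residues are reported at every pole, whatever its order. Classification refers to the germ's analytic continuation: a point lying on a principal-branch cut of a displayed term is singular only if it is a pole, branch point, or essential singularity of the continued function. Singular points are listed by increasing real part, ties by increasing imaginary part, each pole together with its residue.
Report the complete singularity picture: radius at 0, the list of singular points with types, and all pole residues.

Radius of convergence at 0: -11/6 + (1/6)*sqrt(163).
At -11/6 - (1/6)*sqrt(163): a pole of order 1; residue -19/24 - (263/3912)*sqrt(163).
At -11/6 + (1/6)*sqrt(163): a pole of order 1; residue -19/24 + (263/3912)*sqrt(163).

Denominator factor (k**2 + 11*k/3 - 7/6): discriminant 163/9, real irrational roots -11/6 + (1/6)*sqrt(163) and -11/6 - (1/6)*sqrt(163); poles of order 1, moduli -11/6 + (1/6)*sqrt(163) and 11/6 + (1/6)*sqrt(163).
The radius of convergence is the smallest modulus among the singular points: -11/6 + (1/6)*sqrt(163).
The factor k**2 + 11*k/3 - 7/6 splits as (k - a)(k - a') with a = -11/6 - (1/6)*sqrt(163), a' = -11/6 + (1/6)*sqrt(163). At the order-1 pole a set g(k) = (k - a)*f(k) = [3/4 - 19*k/12] / (k - a').
Simple pole: residue = g(a) at a = -11/6 - (1/6)*sqrt(163), which is -19/24 - (263/3912)*sqrt(163).
The factor k**2 + 11*k/3 - 7/6 splits as (k - a)(k - a') with a = -11/6 + (1/6)*sqrt(163), a' = -11/6 - (1/6)*sqrt(163). At the order-1 pole a set g(k) = (k - a)*f(k) = [3/4 - 19*k/12] / (k - a').
Simple pole: residue = g(a) at a = -11/6 + (1/6)*sqrt(163), which is -19/24 + (263/3912)*sqrt(163).
List the singular points by increasing real part (a conjugate pair: the negative imaginary part first).
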